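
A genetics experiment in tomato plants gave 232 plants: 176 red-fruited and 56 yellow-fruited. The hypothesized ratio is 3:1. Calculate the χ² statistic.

Total ratio parts = 4. Expected numbers out of 232:
  red-fruited: 232 × 3/4 = 174
  yellow-fruited: 232 × 1/4 = 58
χ² = Σ (O − E)² / E
  red-fruited: (176 − 174)² / 174 = 0.0230
  yellow-fruited: (56 − 58)² / 58 = 0.0690
χ² = 0.0230 + 0.0690 = 0.092

0.092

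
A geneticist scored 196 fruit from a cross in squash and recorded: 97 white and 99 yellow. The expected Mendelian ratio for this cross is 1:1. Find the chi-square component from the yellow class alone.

Total ratio parts = 2. Expected numbers out of 196:
  white: 196 × 1/2 = 98
  yellow: 196 × 1/2 = 98
Contribution of yellow: (99 − 98)² / 98 = 0.0102

0.010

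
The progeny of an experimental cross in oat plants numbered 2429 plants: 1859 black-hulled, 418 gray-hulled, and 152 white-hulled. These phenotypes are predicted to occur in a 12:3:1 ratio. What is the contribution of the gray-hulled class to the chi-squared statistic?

Total ratio parts = 16. Expected numbers out of 2429:
  black-hulled: 2429 × 12/16 = 1821.75
  gray-hulled: 2429 × 3/16 = 455.4375
  white-hulled: 2429 × 1/16 = 151.8125
Contribution of gray-hulled: (418 − 455.4375)² / 455.4375 = 3.0774

3.077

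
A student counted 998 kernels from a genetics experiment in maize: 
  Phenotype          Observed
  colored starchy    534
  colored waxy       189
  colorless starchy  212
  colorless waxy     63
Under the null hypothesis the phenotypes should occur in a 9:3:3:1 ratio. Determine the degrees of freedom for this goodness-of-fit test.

3

A goodness-of-fit test with 4 phenotype classes has df = 4 − 1 = 3.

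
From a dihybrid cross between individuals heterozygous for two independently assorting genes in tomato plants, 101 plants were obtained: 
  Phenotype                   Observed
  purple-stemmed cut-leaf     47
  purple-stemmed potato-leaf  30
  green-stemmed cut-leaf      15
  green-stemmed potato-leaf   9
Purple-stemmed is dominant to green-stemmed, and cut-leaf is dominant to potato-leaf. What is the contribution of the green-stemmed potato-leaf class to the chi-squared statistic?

A dihybrid F₂ with independent assortment and complete dominance at both loci gives a 9:3:3:1 phenotypic ratio.
Total ratio parts = 16. Expected numbers out of 101:
  purple-stemmed cut-leaf: 101 × 9/16 = 56.8125
  purple-stemmed potato-leaf: 101 × 3/16 = 18.9375
  green-stemmed cut-leaf: 101 × 3/16 = 18.9375
  green-stemmed potato-leaf: 101 × 1/16 = 6.3125
Contribution of green-stemmed potato-leaf: (9 − 6.3125)² / 6.3125 = 1.1442

1.144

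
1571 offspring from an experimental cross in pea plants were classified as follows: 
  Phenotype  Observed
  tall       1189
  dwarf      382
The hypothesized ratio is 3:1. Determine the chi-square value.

Under the 3:1 hypothesis (Σ ratio = 4, N = 1571):
  tall: 1571 × 3/4 = 1178.25
  dwarf: 1571 × 1/4 = 392.75
χ² = Σ (O − E)² / E
  tall: (1189 − 1178.25)² / 1178.25 = 0.0981
  dwarf: (382 − 392.75)² / 392.75 = 0.2942
χ² = 0.0981 + 0.2942 = 0.3923 ≈ 0.392

0.392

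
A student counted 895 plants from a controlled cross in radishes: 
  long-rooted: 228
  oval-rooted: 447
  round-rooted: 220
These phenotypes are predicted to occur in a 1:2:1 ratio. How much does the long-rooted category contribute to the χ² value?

Expected counts for N = 895 under a 1:2:1 ratio (total parts = 4):
  long-rooted: 895 × 1/4 = 223.75
  oval-rooted: 895 × 2/4 = 447.5
  round-rooted: 895 × 1/4 = 223.75
Contribution of long-rooted: (228 − 223.75)² / 223.75 = 0.0807

0.081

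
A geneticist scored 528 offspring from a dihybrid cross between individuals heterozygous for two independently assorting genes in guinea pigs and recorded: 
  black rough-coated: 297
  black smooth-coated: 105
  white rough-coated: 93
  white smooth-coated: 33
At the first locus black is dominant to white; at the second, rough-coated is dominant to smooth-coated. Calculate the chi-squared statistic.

0.727

A dihybrid F₂ with independent assortment and complete dominance at both loci gives a 9:3:3:1 phenotypic ratio.
Under the 9:3:3:1 hypothesis (Σ ratio = 16, N = 528):
  black rough-coated: 528 × 9/16 = 297
  black smooth-coated: 528 × 3/16 = 99
  white rough-coated: 528 × 3/16 = 99
  white smooth-coated: 528 × 1/16 = 33
χ² = Σ (O − E)² / E
  black rough-coated: (297 − 297)² / 297 = 0.0000
  black smooth-coated: (105 − 99)² / 99 = 0.3636
  white rough-coated: (93 − 99)² / 99 = 0.3636
  white smooth-coated: (33 − 33)² / 33 = 0.0000
χ² = 0.0000 + 0.3636 + 0.3636 + 0.0000 = 0.7272 ≈ 0.727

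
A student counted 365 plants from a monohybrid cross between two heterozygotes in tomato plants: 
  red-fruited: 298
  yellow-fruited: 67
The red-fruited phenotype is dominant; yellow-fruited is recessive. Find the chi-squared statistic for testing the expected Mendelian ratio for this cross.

For a monohybrid cross between heterozygotes with complete dominance, the expected phenotypic ratio is 3:1.
Expected counts for N = 365 under a 3:1 ratio (total parts = 4):
  red-fruited: 365 × 3/4 = 273.75
  yellow-fruited: 365 × 1/4 = 91.25
χ² = Σ (O − E)² / E
  red-fruited: (298 − 273.75)² / 273.75 = 2.1482
  yellow-fruited: (67 − 91.25)² / 91.25 = 6.4445
χ² = 2.1482 + 6.4445 = 8.5927 ≈ 8.593

8.593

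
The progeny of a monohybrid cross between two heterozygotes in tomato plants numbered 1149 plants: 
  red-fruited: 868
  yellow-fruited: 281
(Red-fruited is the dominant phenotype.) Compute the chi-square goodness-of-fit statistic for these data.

For a monohybrid cross between heterozygotes with complete dominance, the expected phenotypic ratio is 3:1.
Under the 3:1 hypothesis (Σ ratio = 4, N = 1149):
  red-fruited: 1149 × 3/4 = 861.75
  yellow-fruited: 1149 × 1/4 = 287.25
χ² = Σ (O − E)² / E
  red-fruited: (868 − 861.75)² / 861.75 = 0.0453
  yellow-fruited: (281 − 287.25)² / 287.25 = 0.1360
χ² = 0.0453 + 0.1360 = 0.1813 ≈ 0.181

0.181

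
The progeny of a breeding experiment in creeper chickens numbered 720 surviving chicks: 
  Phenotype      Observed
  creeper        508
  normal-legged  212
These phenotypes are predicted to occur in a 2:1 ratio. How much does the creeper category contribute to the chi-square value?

Expected counts for N = 720 under a 2:1 ratio (total parts = 3):
  creeper: 720 × 2/3 = 480
  normal-legged: 720 × 1/3 = 240
Contribution of creeper: (508 − 480)² / 480 = 1.6333

1.633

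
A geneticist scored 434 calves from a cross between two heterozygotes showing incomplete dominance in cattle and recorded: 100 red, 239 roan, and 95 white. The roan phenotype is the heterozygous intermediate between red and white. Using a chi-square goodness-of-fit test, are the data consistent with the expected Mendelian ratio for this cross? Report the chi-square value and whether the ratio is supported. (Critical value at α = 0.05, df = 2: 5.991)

4.576; consistent

With incomplete dominance, a heterozygote × heterozygote cross gives a 1:2:1 phenotypic ratio.
Expected counts for N = 434 under a 1:2:1 ratio (total parts = 4):
  red: 434 × 1/4 = 108.5
  roan: 434 × 2/4 = 217
  white: 434 × 1/4 = 108.5
χ² = Σ (O − E)² / E
  red: (100 − 108.5)² / 108.5 = 0.6659
  roan: (239 − 217)² / 217 = 2.2304
  white: (95 − 108.5)² / 108.5 = 1.6797
χ² = 0.6659 + 2.2304 + 1.6797 = 4.576
Degrees of freedom = 3 − 1 = 2; critical value at α = 0.05 is 5.991.
Since 4.576 < 5.991, we fail to reject the null hypothesis — the data are consistent with the 1:2:1 ratio.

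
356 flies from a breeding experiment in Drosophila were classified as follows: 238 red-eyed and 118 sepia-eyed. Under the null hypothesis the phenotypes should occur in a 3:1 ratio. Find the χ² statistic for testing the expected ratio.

The 3:1 ratio has 4 parts, so with N = 356 the expected counts are:
  red-eyed: 356 × 3/4 = 267
  sepia-eyed: 356 × 1/4 = 89
χ² = Σ (O − E)² / E
  red-eyed: (238 − 267)² / 267 = 3.1498
  sepia-eyed: (118 − 89)² / 89 = 9.4494
χ² = 3.1498 + 9.4494 = 12.5992 ≈ 12.599

12.599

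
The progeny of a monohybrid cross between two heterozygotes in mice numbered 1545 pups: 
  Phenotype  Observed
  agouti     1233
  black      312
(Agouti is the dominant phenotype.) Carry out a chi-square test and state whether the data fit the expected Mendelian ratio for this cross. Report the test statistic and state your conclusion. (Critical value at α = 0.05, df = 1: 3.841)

19.031; not consistent

For a monohybrid cross between heterozygotes with complete dominance, the expected phenotypic ratio is 3:1.
Total ratio parts = 4. Expected numbers out of 1545:
  agouti: 1545 × 3/4 = 1158.75
  black: 1545 × 1/4 = 386.25
χ² = Σ (O − E)² / E
  agouti: (1233 − 1158.75)² / 1158.75 = 4.7578
  black: (312 − 386.25)² / 386.25 = 14.2733
χ² = 4.7578 + 14.2733 = 19.0311 ≈ 19.031
Degrees of freedom = 2 − 1 = 1; critical value at α = 0.05 is 3.841.
Since 19.031 > 3.841, we reject the null hypothesis — the data do not fit the 3:1 ratio.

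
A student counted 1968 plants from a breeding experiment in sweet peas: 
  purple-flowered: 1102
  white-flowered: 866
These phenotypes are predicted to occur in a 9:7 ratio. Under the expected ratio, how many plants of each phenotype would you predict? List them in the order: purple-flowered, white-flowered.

1107, 861

Under the 9:7 hypothesis (Σ ratio = 16, N = 1968):
  purple-flowered: 1968 × 9/16 = 1107
  white-flowered: 1968 × 7/16 = 861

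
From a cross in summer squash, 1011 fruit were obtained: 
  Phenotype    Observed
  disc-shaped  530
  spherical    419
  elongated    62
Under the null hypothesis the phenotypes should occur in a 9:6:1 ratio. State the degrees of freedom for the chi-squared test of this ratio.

A goodness-of-fit test with 3 phenotype classes has df = 3 − 1 = 2.

2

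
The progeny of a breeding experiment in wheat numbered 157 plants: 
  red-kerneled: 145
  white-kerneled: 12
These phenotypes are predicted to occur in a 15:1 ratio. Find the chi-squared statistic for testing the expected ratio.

0.520

Under the 15:1 hypothesis (Σ ratio = 16, N = 157):
  red-kerneled: 157 × 15/16 = 147.1875
  white-kerneled: 157 × 1/16 = 9.8125
χ² = Σ (O − E)² / E
  red-kerneled: (145 − 147.1875)² / 147.1875 = 0.0325
  white-kerneled: (12 − 9.8125)² / 9.8125 = 0.4877
χ² = 0.0325 + 0.4877 = 0.5202 ≈ 0.520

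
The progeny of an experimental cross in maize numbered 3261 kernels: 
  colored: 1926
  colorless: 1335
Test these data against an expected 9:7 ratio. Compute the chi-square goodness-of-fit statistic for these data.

Expected counts for N = 3261 under a 9:7 ratio (total parts = 16):
  colored: 3261 × 9/16 = 1834.3125
  colorless: 3261 × 7/16 = 1426.6875
χ² = Σ (O − E)² / E
  colored: (1926 − 1834.3125)² / 1834.3125 = 4.5830
  colorless: (1335 − 1426.6875)² / 1426.6875 = 5.8924
χ² = 4.5830 + 5.8924 = 10.4754 ≈ 10.475

10.475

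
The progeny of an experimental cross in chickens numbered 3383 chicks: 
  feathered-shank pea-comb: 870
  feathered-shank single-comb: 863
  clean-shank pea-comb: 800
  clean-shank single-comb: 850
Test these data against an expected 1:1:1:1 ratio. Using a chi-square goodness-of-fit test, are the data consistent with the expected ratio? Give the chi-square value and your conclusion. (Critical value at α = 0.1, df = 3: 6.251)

3.543; consistent

The 1:1:1:1 ratio has 4 parts, so with N = 3383 the expected counts are:
  feathered-shank pea-comb: 3383 × 1/4 = 845.75
  feathered-shank single-comb: 3383 × 1/4 = 845.75
  clean-shank pea-comb: 3383 × 1/4 = 845.75
  clean-shank single-comb: 3383 × 1/4 = 845.75
χ² = Σ (O − E)² / E
  feathered-shank pea-comb: (870 − 845.75)² / 845.75 = 0.6953
  feathered-shank single-comb: (863 − 845.75)² / 845.75 = 0.3518
  clean-shank pea-comb: (800 − 845.75)² / 845.75 = 2.4748
  clean-shank single-comb: (850 − 845.75)² / 845.75 = 0.0214
χ² = 0.6953 + 0.3518 + 2.4748 + 0.0214 = 3.5433 ≈ 3.543
Degrees of freedom = 4 − 1 = 3; critical value at α = 0.1 is 6.251.
Since 3.543 < 6.251, we fail to reject the null hypothesis — the data are consistent with the 1:1:1:1 ratio.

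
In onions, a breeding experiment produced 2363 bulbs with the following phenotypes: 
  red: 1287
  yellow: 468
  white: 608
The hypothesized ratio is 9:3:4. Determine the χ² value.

3.246

The 9:3:4 ratio has 16 parts, so with N = 2363 the expected counts are:
  red: 2363 × 9/16 = 1329.1875
  yellow: 2363 × 3/16 = 443.0625
  white: 2363 × 4/16 = 590.75
χ² = Σ (O − E)² / E
  red: (1287 − 1329.1875)² / 1329.1875 = 1.3390
  yellow: (468 − 443.0625)² / 443.0625 = 1.4036
  white: (608 − 590.75)² / 590.75 = 0.5037
χ² = 1.3390 + 1.4036 + 0.5037 = 3.2463 ≈ 3.246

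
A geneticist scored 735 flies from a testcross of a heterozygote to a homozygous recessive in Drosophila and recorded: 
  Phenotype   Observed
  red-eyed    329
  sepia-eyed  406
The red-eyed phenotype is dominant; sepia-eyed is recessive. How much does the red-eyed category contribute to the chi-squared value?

4.033

A testcross of a heterozygote (Aa × aa) gives a 1:1 phenotypic ratio.
Expected counts for N = 735 under a 1:1 ratio (total parts = 2):
  red-eyed: 735 × 1/2 = 367.5
  sepia-eyed: 735 × 1/2 = 367.5
Contribution of red-eyed: (329 − 367.5)² / 367.5 = 4.0333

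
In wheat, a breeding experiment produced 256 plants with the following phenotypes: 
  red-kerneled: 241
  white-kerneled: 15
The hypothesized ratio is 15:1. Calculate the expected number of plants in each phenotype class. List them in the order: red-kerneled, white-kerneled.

240, 16

Expected counts for N = 256 under a 15:1 ratio (total parts = 16):
  red-kerneled: 256 × 15/16 = 240
  white-kerneled: 256 × 1/16 = 16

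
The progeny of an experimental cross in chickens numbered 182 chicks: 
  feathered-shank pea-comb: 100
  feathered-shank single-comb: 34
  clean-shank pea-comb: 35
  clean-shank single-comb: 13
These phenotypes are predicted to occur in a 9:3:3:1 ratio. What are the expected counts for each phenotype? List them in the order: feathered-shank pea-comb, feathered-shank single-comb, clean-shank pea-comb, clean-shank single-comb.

Under the 9:3:3:1 hypothesis (Σ ratio = 16, N = 182):
  feathered-shank pea-comb: 182 × 9/16 = 102.375
  feathered-shank single-comb: 182 × 3/16 = 34.125
  clean-shank pea-comb: 182 × 3/16 = 34.125
  clean-shank single-comb: 182 × 1/16 = 11.375

102.375, 34.125, 34.125, 11.375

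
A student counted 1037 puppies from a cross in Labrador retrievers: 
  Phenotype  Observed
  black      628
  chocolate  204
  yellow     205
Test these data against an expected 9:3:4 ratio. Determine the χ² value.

15.246

Expected counts for N = 1037 under a 9:3:4 ratio (total parts = 16):
  black: 1037 × 9/16 = 583.3125
  chocolate: 1037 × 3/16 = 194.4375
  yellow: 1037 × 4/16 = 259.25
χ² = Σ (O − E)² / E
  black: (628 − 583.3125)² / 583.3125 = 3.4235
  chocolate: (204 − 194.4375)² / 194.4375 = 0.4703
  yellow: (205 − 259.25)² / 259.25 = 11.3522
χ² = 3.4235 + 0.4703 + 11.3522 = 15.246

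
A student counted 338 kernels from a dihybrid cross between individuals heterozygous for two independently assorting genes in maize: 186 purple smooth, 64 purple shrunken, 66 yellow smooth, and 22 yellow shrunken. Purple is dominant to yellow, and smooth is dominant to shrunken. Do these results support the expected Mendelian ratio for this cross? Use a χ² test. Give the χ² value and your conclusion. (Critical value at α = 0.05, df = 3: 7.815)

A dihybrid F₂ with independent assortment and complete dominance at both loci gives a 9:3:3:1 phenotypic ratio.
The 9:3:3:1 ratio has 16 parts, so with N = 338 the expected counts are:
  purple smooth: 338 × 9/16 = 190.125
  purple shrunken: 338 × 3/16 = 63.375
  yellow smooth: 338 × 3/16 = 63.375
  yellow shrunken: 338 × 1/16 = 21.125
χ² = Σ (O − E)² / E
  purple smooth: (186 − 190.125)² / 190.125 = 0.0895
  purple shrunken: (64 − 63.375)² / 63.375 = 0.0062
  yellow smooth: (66 − 63.375)² / 63.375 = 0.1087
  yellow shrunken: (22 − 21.125)² / 21.125 = 0.0362
χ² = 0.0895 + 0.0062 + 0.1087 + 0.0362 = 0.2406 ≈ 0.241
Degrees of freedom = 4 − 1 = 3; critical value at α = 0.05 is 7.815.
Since 0.241 < 7.815, we fail to reject the null hypothesis — the data are consistent with the 9:3:3:1 ratio.

0.241; consistent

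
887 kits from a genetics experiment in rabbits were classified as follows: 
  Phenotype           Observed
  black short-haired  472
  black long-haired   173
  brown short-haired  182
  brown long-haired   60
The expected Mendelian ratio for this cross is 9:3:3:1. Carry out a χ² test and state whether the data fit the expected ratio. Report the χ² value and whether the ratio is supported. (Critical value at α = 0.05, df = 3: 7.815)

3.578; consistent

The 9:3:3:1 ratio has 16 parts, so with N = 887 the expected counts are:
  black short-haired: 887 × 9/16 = 498.9375
  black long-haired: 887 × 3/16 = 166.3125
  brown short-haired: 887 × 3/16 = 166.3125
  brown long-haired: 887 × 1/16 = 55.4375
χ² = Σ (O − E)² / E
  black short-haired: (472 − 498.9375)² / 498.9375 = 1.4543
  black long-haired: (173 − 166.3125)² / 166.3125 = 0.2689
  brown short-haired: (182 − 166.3125)² / 166.3125 = 1.4797
  brown long-haired: (60 − 55.4375)² / 55.4375 = 0.3755
χ² = 1.4543 + 0.2689 + 1.4797 + 0.3755 = 3.5784 ≈ 3.578
Degrees of freedom = 4 − 1 = 3; critical value at α = 0.05 is 7.815.
Since 3.578 < 7.815, we fail to reject the null hypothesis — the data are consistent with the 9:3:3:1 ratio.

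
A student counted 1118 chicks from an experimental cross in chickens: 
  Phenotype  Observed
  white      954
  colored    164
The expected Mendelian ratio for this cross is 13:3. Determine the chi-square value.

12.222

Total ratio parts = 16. Expected numbers out of 1118:
  white: 1118 × 13/16 = 908.375
  colored: 1118 × 3/16 = 209.625
χ² = Σ (O − E)² / E
  white: (954 − 908.375)² / 908.375 = 2.2916
  colored: (164 − 209.625)² / 209.625 = 9.9303
χ² = 2.2916 + 9.9303 = 12.2219 ≈ 12.222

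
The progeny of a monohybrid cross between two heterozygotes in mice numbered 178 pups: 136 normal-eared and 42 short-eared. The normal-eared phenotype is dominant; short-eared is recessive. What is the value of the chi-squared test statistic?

For a monohybrid cross between heterozygotes with complete dominance, the expected phenotypic ratio is 3:1.
Total ratio parts = 4. Expected numbers out of 178:
  normal-eared: 178 × 3/4 = 133.5
  short-eared: 178 × 1/4 = 44.5
χ² = Σ (O − E)² / E
  normal-eared: (136 − 133.5)² / 133.5 = 0.0468
  short-eared: (42 − 44.5)² / 44.5 = 0.1404
χ² = 0.0468 + 0.1404 = 0.1872 ≈ 0.187

0.187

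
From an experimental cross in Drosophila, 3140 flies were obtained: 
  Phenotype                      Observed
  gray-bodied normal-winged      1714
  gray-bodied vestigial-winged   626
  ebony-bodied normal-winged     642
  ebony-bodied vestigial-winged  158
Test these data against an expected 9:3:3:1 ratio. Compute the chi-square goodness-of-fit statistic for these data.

16.174

Total ratio parts = 16. Expected numbers out of 3140:
  gray-bodied normal-winged: 3140 × 9/16 = 1766.25
  gray-bodied vestigial-winged: 3140 × 3/16 = 588.75
  ebony-bodied normal-winged: 3140 × 3/16 = 588.75
  ebony-bodied vestigial-winged: 3140 × 1/16 = 196.25
χ² = Σ (O − E)² / E
  gray-bodied normal-winged: (1714 − 1766.25)² / 1766.25 = 1.5457
  gray-bodied vestigial-winged: (626 − 588.75)² / 588.75 = 2.3568
  ebony-bodied normal-winged: (642 − 588.75)² / 588.75 = 4.8162
  ebony-bodied vestigial-winged: (158 − 196.25)² / 196.25 = 7.4551
χ² = 1.5457 + 2.3568 + 4.8162 + 7.4551 = 16.1738 ≈ 16.174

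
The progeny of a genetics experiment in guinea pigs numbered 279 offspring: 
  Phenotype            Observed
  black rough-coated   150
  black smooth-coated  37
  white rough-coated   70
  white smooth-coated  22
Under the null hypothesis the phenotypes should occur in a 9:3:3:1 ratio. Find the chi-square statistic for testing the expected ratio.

Under the 9:3:3:1 hypothesis (Σ ratio = 16, N = 279):
  black rough-coated: 279 × 9/16 = 156.9375
  black smooth-coated: 279 × 3/16 = 52.3125
  white rough-coated: 279 × 3/16 = 52.3125
  white smooth-coated: 279 × 1/16 = 17.4375
χ² = Σ (O − E)² / E
  black rough-coated: (150 − 156.9375)² / 156.9375 = 0.3067
  black smooth-coated: (37 − 52.3125)² / 52.3125 = 4.4822
  white rough-coated: (70 − 52.3125)² / 52.3125 = 5.9804
  white smooth-coated: (22 − 17.4375)² / 17.4375 = 1.1938
χ² = 0.3067 + 4.4822 + 5.9804 + 1.1938 = 11.9631 ≈ 11.963

11.963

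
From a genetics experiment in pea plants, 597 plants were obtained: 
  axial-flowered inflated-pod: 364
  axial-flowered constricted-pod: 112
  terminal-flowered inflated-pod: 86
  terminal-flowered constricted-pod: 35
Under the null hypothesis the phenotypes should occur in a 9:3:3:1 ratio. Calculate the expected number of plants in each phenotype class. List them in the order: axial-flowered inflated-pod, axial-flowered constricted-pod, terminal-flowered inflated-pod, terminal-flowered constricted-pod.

Expected counts for N = 597 under a 9:3:3:1 ratio (total parts = 16):
  axial-flowered inflated-pod: 597 × 9/16 = 335.8125
  axial-flowered constricted-pod: 597 × 3/16 = 111.9375
  terminal-flowered inflated-pod: 597 × 3/16 = 111.9375
  terminal-flowered constricted-pod: 597 × 1/16 = 37.3125

335.8125, 111.9375, 111.9375, 37.3125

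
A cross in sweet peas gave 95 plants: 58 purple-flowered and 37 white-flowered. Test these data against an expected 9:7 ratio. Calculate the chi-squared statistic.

0.890

Expected counts for N = 95 under a 9:7 ratio (total parts = 16):
  purple-flowered: 95 × 9/16 = 53.4375
  white-flowered: 95 × 7/16 = 41.5625
χ² = Σ (O − E)² / E
  purple-flowered: (58 − 53.4375)² / 53.4375 = 0.3895
  white-flowered: (37 − 41.5625)² / 41.5625 = 0.5008
χ² = 0.3895 + 0.5008 = 0.8903 ≈ 0.890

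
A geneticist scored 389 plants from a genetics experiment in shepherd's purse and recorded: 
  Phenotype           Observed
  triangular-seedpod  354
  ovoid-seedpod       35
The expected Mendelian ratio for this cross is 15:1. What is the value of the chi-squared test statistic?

5.011

The 15:1 ratio has 16 parts, so with N = 389 the expected counts are:
  triangular-seedpod: 389 × 15/16 = 364.6875
  ovoid-seedpod: 389 × 1/16 = 24.3125
χ² = Σ (O − E)² / E
  triangular-seedpod: (354 − 364.6875)² / 364.6875 = 0.3132
  ovoid-seedpod: (35 − 24.3125)² / 24.3125 = 4.6981
χ² = 0.3132 + 4.6981 = 5.0113 ≈ 5.011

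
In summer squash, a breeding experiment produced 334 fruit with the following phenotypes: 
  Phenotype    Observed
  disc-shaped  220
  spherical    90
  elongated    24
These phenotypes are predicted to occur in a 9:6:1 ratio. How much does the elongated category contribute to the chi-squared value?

Total ratio parts = 16. Expected numbers out of 334:
  disc-shaped: 334 × 9/16 = 187.875
  spherical: 334 × 6/16 = 125.25
  elongated: 334 × 1/16 = 20.875
Contribution of elongated: (24 − 20.875)² / 20.875 = 0.4678

0.468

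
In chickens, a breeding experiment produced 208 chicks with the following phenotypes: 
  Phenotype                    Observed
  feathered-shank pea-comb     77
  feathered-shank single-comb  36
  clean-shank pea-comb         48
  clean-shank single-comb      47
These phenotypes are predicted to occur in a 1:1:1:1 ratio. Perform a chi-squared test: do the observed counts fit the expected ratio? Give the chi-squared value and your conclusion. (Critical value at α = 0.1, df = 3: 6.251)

Total ratio parts = 4. Expected numbers out of 208:
  feathered-shank pea-comb: 208 × 1/4 = 52
  feathered-shank single-comb: 208 × 1/4 = 52
  clean-shank pea-comb: 208 × 1/4 = 52
  clean-shank single-comb: 208 × 1/4 = 52
χ² = Σ (O − E)² / E
  feathered-shank pea-comb: (77 − 52)² / 52 = 12.0192
  feathered-shank single-comb: (36 − 52)² / 52 = 4.9231
  clean-shank pea-comb: (48 − 52)² / 52 = 0.3077
  clean-shank single-comb: (47 − 52)² / 52 = 0.4808
χ² = 12.0192 + 4.9231 + 0.3077 + 0.4808 = 17.7308 ≈ 17.731
Degrees of freedom = 4 − 1 = 3; critical value at α = 0.1 is 6.251.
Since 17.731 > 6.251, we reject the null hypothesis — the data do not fit the 1:1:1:1 ratio.

17.731; not consistent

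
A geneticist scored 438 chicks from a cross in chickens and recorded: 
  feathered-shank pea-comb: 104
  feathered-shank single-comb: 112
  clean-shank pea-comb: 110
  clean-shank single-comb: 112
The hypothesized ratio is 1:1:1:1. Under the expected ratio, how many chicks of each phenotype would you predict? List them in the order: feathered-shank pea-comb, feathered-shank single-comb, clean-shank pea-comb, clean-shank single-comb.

Expected counts for N = 438 under a 1:1:1:1 ratio (total parts = 4):
  feathered-shank pea-comb: 438 × 1/4 = 109.5
  feathered-shank single-comb: 438 × 1/4 = 109.5
  clean-shank pea-comb: 438 × 1/4 = 109.5
  clean-shank single-comb: 438 × 1/4 = 109.5

109.5, 109.5, 109.5, 109.5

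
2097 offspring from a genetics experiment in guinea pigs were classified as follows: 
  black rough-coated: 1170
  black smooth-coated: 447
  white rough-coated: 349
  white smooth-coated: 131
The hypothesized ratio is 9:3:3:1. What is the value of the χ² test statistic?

12.408

Expected counts for N = 2097 under a 9:3:3:1 ratio (total parts = 16):
  black rough-coated: 2097 × 9/16 = 1179.5625
  black smooth-coated: 2097 × 3/16 = 393.1875
  white rough-coated: 2097 × 3/16 = 393.1875
  white smooth-coated: 2097 × 1/16 = 131.0625
χ² = Σ (O − E)² / E
  black rough-coated: (1170 − 1179.5625)² / 1179.5625 = 0.0775
  black smooth-coated: (447 − 393.1875)² / 393.1875 = 7.3649
  white rough-coated: (349 − 393.1875)² / 393.1875 = 4.9659
  white smooth-coated: (131 − 131.0625)² / 131.0625 = 0.0000
χ² = 0.0775 + 7.3649 + 4.9659 + 0.0000 = 12.4083 ≈ 12.408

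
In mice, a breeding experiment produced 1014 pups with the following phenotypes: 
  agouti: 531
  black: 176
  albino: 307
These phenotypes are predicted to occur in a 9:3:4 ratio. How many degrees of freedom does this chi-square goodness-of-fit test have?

2

A goodness-of-fit test with 3 phenotype classes has df = 3 − 1 = 2.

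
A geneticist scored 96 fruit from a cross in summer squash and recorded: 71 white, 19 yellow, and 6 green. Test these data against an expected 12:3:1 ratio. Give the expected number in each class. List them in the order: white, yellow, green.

72, 18, 6

Under the 12:3:1 hypothesis (Σ ratio = 16, N = 96):
  white: 96 × 12/16 = 72
  yellow: 96 × 3/16 = 18
  green: 96 × 1/16 = 6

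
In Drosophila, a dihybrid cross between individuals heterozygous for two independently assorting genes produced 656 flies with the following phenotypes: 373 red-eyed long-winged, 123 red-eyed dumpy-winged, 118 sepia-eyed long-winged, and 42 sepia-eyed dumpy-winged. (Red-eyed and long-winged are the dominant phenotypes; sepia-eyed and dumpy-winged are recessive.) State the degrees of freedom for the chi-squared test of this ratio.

A dihybrid F₂ with independent assortment and complete dominance at both loci gives a 9:3:3:1 phenotypic ratio.
A goodness-of-fit test with 4 phenotype classes has df = 4 − 1 = 3.

3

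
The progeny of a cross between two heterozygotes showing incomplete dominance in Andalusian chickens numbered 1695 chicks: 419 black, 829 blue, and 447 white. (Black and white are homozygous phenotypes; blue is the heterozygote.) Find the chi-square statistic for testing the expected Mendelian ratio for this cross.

1.733

With incomplete dominance, a heterozygote × heterozygote cross gives a 1:2:1 phenotypic ratio.
The 1:2:1 ratio has 4 parts, so with N = 1695 the expected counts are:
  black: 1695 × 1/4 = 423.75
  blue: 1695 × 2/4 = 847.5
  white: 1695 × 1/4 = 423.75
χ² = Σ (O − E)² / E
  black: (419 − 423.75)² / 423.75 = 0.0532
  blue: (829 − 847.5)² / 847.5 = 0.4038
  white: (447 − 423.75)² / 423.75 = 1.2757
χ² = 0.0532 + 0.4038 + 1.2757 = 1.7327 ≈ 1.733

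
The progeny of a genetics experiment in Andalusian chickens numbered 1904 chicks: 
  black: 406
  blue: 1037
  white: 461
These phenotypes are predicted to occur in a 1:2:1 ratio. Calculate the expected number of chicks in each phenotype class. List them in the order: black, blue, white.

476, 952, 476

Total ratio parts = 4. Expected numbers out of 1904:
  black: 1904 × 1/4 = 476
  blue: 1904 × 2/4 = 952
  white: 1904 × 1/4 = 476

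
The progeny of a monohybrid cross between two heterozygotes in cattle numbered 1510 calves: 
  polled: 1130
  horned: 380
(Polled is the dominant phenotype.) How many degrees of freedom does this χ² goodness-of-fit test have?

1

For a monohybrid cross between heterozygotes with complete dominance, the expected phenotypic ratio is 3:1.
A goodness-of-fit test with 2 phenotype classes has df = 2 − 1 = 1.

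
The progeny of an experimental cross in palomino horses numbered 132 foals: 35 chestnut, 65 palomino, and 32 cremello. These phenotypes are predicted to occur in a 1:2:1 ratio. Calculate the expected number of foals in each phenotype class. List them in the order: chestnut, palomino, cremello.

33, 66, 33

Under the 1:2:1 hypothesis (Σ ratio = 4, N = 132):
  chestnut: 132 × 1/4 = 33
  palomino: 132 × 2/4 = 66
  cremello: 132 × 1/4 = 33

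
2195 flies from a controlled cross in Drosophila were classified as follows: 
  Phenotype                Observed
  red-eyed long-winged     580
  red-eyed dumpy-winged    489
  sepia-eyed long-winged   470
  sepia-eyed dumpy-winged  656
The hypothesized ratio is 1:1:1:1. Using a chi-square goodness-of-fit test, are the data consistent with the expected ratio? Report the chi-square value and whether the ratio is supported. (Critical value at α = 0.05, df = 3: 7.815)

The 1:1:1:1 ratio has 4 parts, so with N = 2195 the expected counts are:
  red-eyed long-winged: 2195 × 1/4 = 548.75
  red-eyed dumpy-winged: 2195 × 1/4 = 548.75
  sepia-eyed long-winged: 2195 × 1/4 = 548.75
  sepia-eyed dumpy-winged: 2195 × 1/4 = 548.75
χ² = Σ (O − E)² / E
  red-eyed long-winged: (580 − 548.75)² / 548.75 = 1.7796
  red-eyed dumpy-winged: (489 − 548.75)² / 548.75 = 6.5058
  sepia-eyed long-winged: (470 − 548.75)² / 548.75 = 11.3013
  sepia-eyed dumpy-winged: (656 − 548.75)² / 548.75 = 20.9614
χ² = 1.7796 + 6.5058 + 11.3013 + 20.9614 = 40.5481 ≈ 40.548
Degrees of freedom = 4 − 1 = 3; critical value at α = 0.05 is 7.815.
Since 40.548 > 7.815, we reject the null hypothesis — the data do not fit the 1:1:1:1 ratio.

40.548; not consistent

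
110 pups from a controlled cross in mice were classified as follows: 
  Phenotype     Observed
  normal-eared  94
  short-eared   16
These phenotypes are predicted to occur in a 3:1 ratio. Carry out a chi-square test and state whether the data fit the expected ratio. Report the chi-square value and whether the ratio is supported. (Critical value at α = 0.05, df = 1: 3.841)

6.412; not consistent

Total ratio parts = 4. Expected numbers out of 110:
  normal-eared: 110 × 3/4 = 82.5
  short-eared: 110 × 1/4 = 27.5
χ² = Σ (O − E)² / E
  normal-eared: (94 − 82.5)² / 82.5 = 1.6030
  short-eared: (16 − 27.5)² / 27.5 = 4.8091
χ² = 1.6030 + 4.8091 = 6.4121 ≈ 6.412
Degrees of freedom = 2 − 1 = 1; critical value at α = 0.05 is 3.841.
Since 6.412 > 3.841, we reject the null hypothesis — the data do not fit the 3:1 ratio.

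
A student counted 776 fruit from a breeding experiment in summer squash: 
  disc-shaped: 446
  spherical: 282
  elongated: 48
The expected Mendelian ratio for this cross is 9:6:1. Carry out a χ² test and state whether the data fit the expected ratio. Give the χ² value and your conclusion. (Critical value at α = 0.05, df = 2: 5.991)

0.490; consistent

Under the 9:6:1 hypothesis (Σ ratio = 16, N = 776):
  disc-shaped: 776 × 9/16 = 436.5
  spherical: 776 × 6/16 = 291
  elongated: 776 × 1/16 = 48.5
χ² = Σ (O − E)² / E
  disc-shaped: (446 − 436.5)² / 436.5 = 0.2068
  spherical: (282 − 291)² / 291 = 0.2784
  elongated: (48 − 48.5)² / 48.5 = 0.0052
χ² = 0.2068 + 0.2784 + 0.0052 = 0.4904 ≈ 0.490
Degrees of freedom = 3 − 1 = 2; critical value at α = 0.05 is 5.991.
Since 0.490 < 5.991, we fail to reject the null hypothesis — the data are consistent with the 9:6:1 ratio.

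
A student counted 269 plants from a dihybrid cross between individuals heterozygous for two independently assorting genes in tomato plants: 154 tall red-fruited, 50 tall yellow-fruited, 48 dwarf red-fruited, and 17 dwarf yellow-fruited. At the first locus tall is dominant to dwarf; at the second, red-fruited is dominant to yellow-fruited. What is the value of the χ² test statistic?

0.171

A dihybrid F₂ with independent assortment and complete dominance at both loci gives a 9:3:3:1 phenotypic ratio.
Total ratio parts = 16. Expected numbers out of 269:
  tall red-fruited: 269 × 9/16 = 151.3125
  tall yellow-fruited: 269 × 3/16 = 50.4375
  dwarf red-fruited: 269 × 3/16 = 50.4375
  dwarf yellow-fruited: 269 × 1/16 = 16.8125
χ² = Σ (O − E)² / E
  tall red-fruited: (154 − 151.3125)² / 151.3125 = 0.0477
  tall yellow-fruited: (50 − 50.4375)² / 50.4375 = 0.0038
  dwarf red-fruited: (48 − 50.4375)² / 50.4375 = 0.1178
  dwarf yellow-fruited: (17 − 16.8125)² / 16.8125 = 0.0021
χ² = 0.0477 + 0.0038 + 0.1178 + 0.0021 = 0.1714 ≈ 0.171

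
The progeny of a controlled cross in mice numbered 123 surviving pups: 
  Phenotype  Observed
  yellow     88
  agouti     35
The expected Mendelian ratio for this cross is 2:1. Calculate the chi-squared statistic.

1.317

Under the 2:1 hypothesis (Σ ratio = 3, N = 123):
  yellow: 123 × 2/3 = 82
  agouti: 123 × 1/3 = 41
χ² = Σ (O − E)² / E
  yellow: (88 − 82)² / 82 = 0.4390
  agouti: (35 − 41)² / 41 = 0.8780
χ² = 0.4390 + 0.8780 = 1.317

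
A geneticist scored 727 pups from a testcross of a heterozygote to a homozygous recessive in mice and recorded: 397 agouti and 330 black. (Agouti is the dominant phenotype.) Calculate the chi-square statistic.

6.175

A testcross of a heterozygote (Aa × aa) gives a 1:1 phenotypic ratio.
Total ratio parts = 2. Expected numbers out of 727:
  agouti: 727 × 1/2 = 363.5
  black: 727 × 1/2 = 363.5
χ² = Σ (O − E)² / E
  agouti: (397 − 363.5)² / 363.5 = 3.0873
  black: (330 − 363.5)² / 363.5 = 3.0873
χ² = 3.0873 + 3.0873 = 6.1746 ≈ 6.175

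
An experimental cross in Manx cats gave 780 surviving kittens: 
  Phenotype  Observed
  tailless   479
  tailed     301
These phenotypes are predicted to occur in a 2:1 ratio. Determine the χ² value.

9.698

Expected counts for N = 780 under a 2:1 ratio (total parts = 3):
  tailless: 780 × 2/3 = 520
  tailed: 780 × 1/3 = 260
χ² = Σ (O − E)² / E
  tailless: (479 − 520)² / 520 = 3.2327
  tailed: (301 − 260)² / 260 = 6.4654
χ² = 3.2327 + 6.4654 = 9.6981 ≈ 9.698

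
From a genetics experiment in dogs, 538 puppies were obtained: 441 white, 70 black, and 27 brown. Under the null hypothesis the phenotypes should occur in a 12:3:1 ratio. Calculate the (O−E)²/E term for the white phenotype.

3.485

Total ratio parts = 16. Expected numbers out of 538:
  white: 538 × 12/16 = 403.5
  black: 538 × 3/16 = 100.875
  brown: 538 × 1/16 = 33.625
Contribution of white: (441 − 403.5)² / 403.5 = 3.4851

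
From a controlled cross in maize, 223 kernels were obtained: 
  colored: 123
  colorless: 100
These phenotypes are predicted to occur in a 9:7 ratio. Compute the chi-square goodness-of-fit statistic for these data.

The 9:7 ratio has 16 parts, so with N = 223 the expected counts are:
  colored: 223 × 9/16 = 125.4375
  colorless: 223 × 7/16 = 97.5625
χ² = Σ (O − E)² / E
  colored: (123 − 125.4375)² / 125.4375 = 0.0474
  colorless: (100 − 97.5625)² / 97.5625 = 0.0609
χ² = 0.0474 + 0.0609 = 0.1083 ≈ 0.108

0.108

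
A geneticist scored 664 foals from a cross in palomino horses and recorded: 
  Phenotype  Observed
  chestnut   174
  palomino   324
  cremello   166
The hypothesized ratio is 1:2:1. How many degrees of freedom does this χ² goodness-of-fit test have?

2

A goodness-of-fit test with 3 phenotype classes has df = 3 − 1 = 2.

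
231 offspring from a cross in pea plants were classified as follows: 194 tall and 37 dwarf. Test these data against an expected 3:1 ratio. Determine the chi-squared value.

Expected counts for N = 231 under a 3:1 ratio (total parts = 4):
  tall: 231 × 3/4 = 173.25
  dwarf: 231 × 1/4 = 57.75
χ² = Σ (O − E)² / E
  tall: (194 − 173.25)² / 173.25 = 2.4852
  dwarf: (37 − 57.75)² / 57.75 = 7.4556
χ² = 2.4852 + 7.4556 = 9.9408 ≈ 9.941

9.941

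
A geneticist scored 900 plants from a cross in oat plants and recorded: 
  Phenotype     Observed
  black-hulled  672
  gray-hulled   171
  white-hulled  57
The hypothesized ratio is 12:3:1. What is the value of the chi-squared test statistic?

The 12:3:1 ratio has 16 parts, so with N = 900 the expected counts are:
  black-hulled: 900 × 12/16 = 675
  gray-hulled: 900 × 3/16 = 168.75
  white-hulled: 900 × 1/16 = 56.25
χ² = Σ (O − E)² / E
  black-hulled: (672 − 675)² / 675 = 0.0133
  gray-hulled: (171 − 168.75)² / 168.75 = 0.0300
  white-hulled: (57 − 56.25)² / 56.25 = 0.0100
χ² = 0.0133 + 0.0300 + 0.0100 = 0.0533 ≈ 0.053

0.053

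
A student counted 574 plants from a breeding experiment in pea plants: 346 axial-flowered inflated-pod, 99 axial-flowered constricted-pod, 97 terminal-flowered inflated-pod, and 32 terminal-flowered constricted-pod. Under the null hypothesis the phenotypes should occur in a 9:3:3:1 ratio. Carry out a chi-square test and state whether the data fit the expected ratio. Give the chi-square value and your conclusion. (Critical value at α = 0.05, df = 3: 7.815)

3.815; consistent

Expected counts for N = 574 under a 9:3:3:1 ratio (total parts = 16):
  axial-flowered inflated-pod: 574 × 9/16 = 322.875
  axial-flowered constricted-pod: 574 × 3/16 = 107.625
  terminal-flowered inflated-pod: 574 × 3/16 = 107.625
  terminal-flowered constricted-pod: 574 × 1/16 = 35.875
χ² = Σ (O − E)² / E
  axial-flowered inflated-pod: (346 − 322.875)² / 322.875 = 1.6563
  axial-flowered constricted-pod: (99 − 107.625)² / 107.625 = 0.6912
  terminal-flowered inflated-pod: (97 − 107.625)² / 107.625 = 1.0489
  terminal-flowered constricted-pod: (32 − 35.875)² / 35.875 = 0.4186
χ² = 1.6563 + 0.6912 + 1.0489 + 0.4186 = 3.815
Degrees of freedom = 4 − 1 = 3; critical value at α = 0.05 is 7.815.
Since 3.815 < 7.815, we fail to reject the null hypothesis — the data are consistent with the 9:3:3:1 ratio.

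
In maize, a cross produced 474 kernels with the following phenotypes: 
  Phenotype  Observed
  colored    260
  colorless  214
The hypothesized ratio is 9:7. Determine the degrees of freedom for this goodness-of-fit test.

A goodness-of-fit test with 2 phenotype classes has df = 2 − 1 = 1.

1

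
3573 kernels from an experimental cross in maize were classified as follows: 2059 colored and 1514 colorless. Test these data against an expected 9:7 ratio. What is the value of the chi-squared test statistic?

Total ratio parts = 16. Expected numbers out of 3573:
  colored: 3573 × 9/16 = 2009.8125
  colorless: 3573 × 7/16 = 1563.1875
χ² = Σ (O − E)² / E
  colored: (2059 − 2009.8125)² / 2009.8125 = 1.2038
  colorless: (1514 − 1563.1875)² / 1563.1875 = 1.5477
χ² = 1.2038 + 1.5477 = 2.7515 ≈ 2.752

2.752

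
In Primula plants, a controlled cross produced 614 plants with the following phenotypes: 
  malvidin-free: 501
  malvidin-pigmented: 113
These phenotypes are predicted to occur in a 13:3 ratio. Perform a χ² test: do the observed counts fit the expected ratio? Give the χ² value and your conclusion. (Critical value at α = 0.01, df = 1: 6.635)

0.048; consistent

Under the 13:3 hypothesis (Σ ratio = 16, N = 614):
  malvidin-free: 614 × 13/16 = 498.875
  malvidin-pigmented: 614 × 3/16 = 115.125
χ² = Σ (O − E)² / E
  malvidin-free: (501 − 498.875)² / 498.875 = 0.0091
  malvidin-pigmented: (113 − 115.125)² / 115.125 = 0.0392
χ² = 0.0091 + 0.0392 = 0.0483 ≈ 0.048
Degrees of freedom = 2 − 1 = 1; critical value at α = 0.01 is 6.635.
Since 0.048 < 6.635, we fail to reject the null hypothesis — the data are consistent with the 13:3 ratio.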